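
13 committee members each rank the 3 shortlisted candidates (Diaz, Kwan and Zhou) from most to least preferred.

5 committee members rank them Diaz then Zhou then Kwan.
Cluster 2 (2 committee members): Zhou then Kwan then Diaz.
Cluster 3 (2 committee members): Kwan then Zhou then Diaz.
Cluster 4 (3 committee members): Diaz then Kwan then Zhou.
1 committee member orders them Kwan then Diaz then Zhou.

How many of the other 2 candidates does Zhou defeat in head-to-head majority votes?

Zhou against each rival (13 committee members):
Zhou vs Diaz: Diaz, 9–4.
Zhou vs Kwan: 5+2 = 7 for Zhou, 6 for Kwan — Zhou by 7–6.
Zhou beats Kwan; loses to Diaz — 1 pairwise win.

1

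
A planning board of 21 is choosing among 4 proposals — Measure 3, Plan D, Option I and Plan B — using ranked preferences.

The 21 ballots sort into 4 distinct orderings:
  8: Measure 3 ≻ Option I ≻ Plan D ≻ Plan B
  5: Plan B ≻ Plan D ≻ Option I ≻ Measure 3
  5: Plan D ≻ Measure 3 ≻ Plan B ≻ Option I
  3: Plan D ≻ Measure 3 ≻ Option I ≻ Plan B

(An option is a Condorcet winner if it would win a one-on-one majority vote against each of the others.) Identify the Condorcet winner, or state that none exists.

Pairwise majorities:
Measure 3–Plan D: Plan D 13–8.
Measure 3 vs Option I: 8+5+3 = 16 for Measure 3, 5 for Option I — Measure 3 by 16–5.
Measure 3 vs Plan B: Measure 3 preferred on 8+5+3 = 16 ballots; Measure 3 wins 16–5.
Plan D vs Option I: 13 to 8, Plan D.
Plan D vs Plan B: Plan D wins 16–5.
Option I vs Plan B: Option I wins 11–10.
Only Plan D has no losses; Plan D is the Condorcet winner.

Plan D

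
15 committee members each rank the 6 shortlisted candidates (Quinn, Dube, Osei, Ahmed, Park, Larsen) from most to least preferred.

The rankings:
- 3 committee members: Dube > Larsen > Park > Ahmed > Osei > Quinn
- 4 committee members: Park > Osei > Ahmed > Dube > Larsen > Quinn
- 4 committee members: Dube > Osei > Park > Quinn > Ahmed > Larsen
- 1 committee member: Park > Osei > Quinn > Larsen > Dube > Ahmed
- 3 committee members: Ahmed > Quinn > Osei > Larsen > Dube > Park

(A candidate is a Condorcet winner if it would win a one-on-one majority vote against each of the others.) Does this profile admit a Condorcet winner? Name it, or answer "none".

Check each pair by majority over 15 ballots:
Quinn vs Dube: Dube wins 11–4.
Quinn–Osei: Osei 12–3.
Quinn–Ahmed: Ahmed 10–5.
Quinn–Park: Park 12–3.
Quinn–Larsen: Quinn 8–7.
Dube–Osei: Osei 8–7.
Dube vs Ahmed: Dube, 8–7.
Dube vs Park: Dube, 10–5.
Dube vs Larsen: Dube, 11–4.
Osei vs Ahmed: Osei, 9–6.
Osei vs Park: Park wins 8–7.
Osei–Larsen: Osei 12–3.
Ahmed vs Park: Park wins 12–3.
Ahmed vs Larsen: Ahmed, 11–4.
Park vs Larsen: Park, 9–6.
Each candidate drops at least one matchup (Quinn loses to Dube; Dube loses to Osei; Osei loses to Park; Ahmed loses to Dube; Park loses to Dube; Larsen loses to Quinn); the cycle Dube beats Park beats Osei beats Dube rules out a Condorcet winner.

none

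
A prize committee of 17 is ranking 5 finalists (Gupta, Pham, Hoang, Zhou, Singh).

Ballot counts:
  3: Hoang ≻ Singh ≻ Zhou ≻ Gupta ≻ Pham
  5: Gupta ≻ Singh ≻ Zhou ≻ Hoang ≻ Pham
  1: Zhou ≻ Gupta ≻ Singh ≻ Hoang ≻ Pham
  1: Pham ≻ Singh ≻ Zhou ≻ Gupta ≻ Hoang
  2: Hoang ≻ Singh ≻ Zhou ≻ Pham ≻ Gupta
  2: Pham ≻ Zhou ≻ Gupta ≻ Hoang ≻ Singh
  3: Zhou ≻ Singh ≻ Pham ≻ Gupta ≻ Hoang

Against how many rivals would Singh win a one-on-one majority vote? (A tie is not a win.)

Singh against each rival (17 jurors):
Singh vs Gupta: 9 to 8, Singh.
Singh vs Pham: Singh wins 14–3.
Singh vs Hoang: Singh, 10–7.
Singh vs Zhou: 11 to 6, Singh.
Singh beats Gupta, Pham, Hoang, Zhou — 4 pairwise wins.

4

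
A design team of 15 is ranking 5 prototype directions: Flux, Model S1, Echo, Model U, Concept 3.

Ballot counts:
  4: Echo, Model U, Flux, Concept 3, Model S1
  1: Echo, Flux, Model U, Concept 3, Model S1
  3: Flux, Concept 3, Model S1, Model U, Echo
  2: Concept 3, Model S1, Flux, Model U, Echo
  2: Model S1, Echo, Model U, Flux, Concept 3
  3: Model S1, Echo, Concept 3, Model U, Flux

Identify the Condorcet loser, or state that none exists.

none

Head-to-head results (15 engineers):
Flux vs Model S1: Flux preferred on 4+1+3 = 8 ballots; Flux wins 8–7.
Flux vs Echo: Echo, 10–5.
Flux vs Model U: 1+3+2 = 6 for Flux, 9 for Model U — Model U by 9–6.
Flux vs Concept 3: 10 to 5, Flux.
Model S1 vs Echo: Model S1, 10–5.
Model S1 vs Model U: 10 to 5, Model S1.
Model S1 vs Concept 3: Model S1 is ranked higher on 2+3 = 5 ballots, Concept 3 on 10. Concept 3 wins 10–5.
Echo vs Model U: 10 to 5, Echo.
Echo vs Concept 3: Echo is ranked higher on 4+1+2+3 = 10 ballots, Concept 3 on 5. Echo wins 10–5.
Model U–Concept 3: Concept 3 8–7.
Each design has at least one pairwise win (Flux beats Model S1; Model S1 beats Echo; Echo beats Flux; Model U beats Flux; Concept 3 beats Model S1) — no Condorcet loser.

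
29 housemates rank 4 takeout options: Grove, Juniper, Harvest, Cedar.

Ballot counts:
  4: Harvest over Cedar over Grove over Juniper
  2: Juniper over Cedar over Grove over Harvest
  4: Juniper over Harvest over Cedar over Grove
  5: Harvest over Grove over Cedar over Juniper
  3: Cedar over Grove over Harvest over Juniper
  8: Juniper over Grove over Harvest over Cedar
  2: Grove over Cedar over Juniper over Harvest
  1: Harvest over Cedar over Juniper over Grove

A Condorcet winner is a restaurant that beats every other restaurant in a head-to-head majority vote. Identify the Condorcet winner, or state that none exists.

Head-to-head results (29 friends):
Grove vs Juniper: Juniper, 15–14.
Grove vs Harvest: Grove wins 15–14.
Grove vs Cedar: Grove wins 15–14.
Juniper vs Harvest: Juniper, 16–13.
Juniper–Cedar: Cedar 15–14.
Harvest vs Cedar: Harvest wins 22–7.
Each restaurant drops at least one matchup (Grove loses to Juniper; Juniper loses to Cedar; Harvest loses to Grove; Cedar loses to Grove); the cycle Grove > Cedar > Juniper > Grove rules out a Condorcet winner.

none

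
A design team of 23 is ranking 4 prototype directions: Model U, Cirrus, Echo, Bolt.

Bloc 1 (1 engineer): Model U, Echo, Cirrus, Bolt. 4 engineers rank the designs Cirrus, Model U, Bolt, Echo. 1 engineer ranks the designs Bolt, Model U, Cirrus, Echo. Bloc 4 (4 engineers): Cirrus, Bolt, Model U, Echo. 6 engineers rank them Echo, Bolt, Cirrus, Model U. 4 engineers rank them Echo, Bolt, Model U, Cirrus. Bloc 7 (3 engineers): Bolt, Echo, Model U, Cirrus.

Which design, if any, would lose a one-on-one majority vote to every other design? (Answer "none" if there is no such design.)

Head-to-head results (23 engineers):
Model U vs Cirrus: Cirrus wins 14–9.
Model U vs Echo: 1+4+1+4 = 10 for Model U, 13 for Echo — Echo by 13–10.
Model U vs Bolt: Bolt, 18–5.
Cirrus vs Echo: Echo, 14–9.
Cirrus vs Bolt: 1+4+4 = 9 for Cirrus, 14 for Bolt — Bolt by 14–9.
Echo vs Bolt: 1+6+4 = 11 for Echo, 12 for Bolt — Bolt by 12–11.
Model U loses to every other design — it is the Condorcet loser.

Model U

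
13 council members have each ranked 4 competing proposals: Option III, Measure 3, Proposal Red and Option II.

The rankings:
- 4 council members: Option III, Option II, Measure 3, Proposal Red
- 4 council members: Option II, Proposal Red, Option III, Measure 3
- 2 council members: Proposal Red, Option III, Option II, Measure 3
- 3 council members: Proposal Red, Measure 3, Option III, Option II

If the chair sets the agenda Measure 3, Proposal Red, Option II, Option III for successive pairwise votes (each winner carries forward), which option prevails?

Option III

Round 1: Measure 3 vs Proposal Red — 4–9, Proposal Red advances.
Round 2: Proposal Red vs Option II — 5–8, Option II advances.
Round 3: Option II vs Option III — 4–9, Option III advances.
The agenda winner is Option III.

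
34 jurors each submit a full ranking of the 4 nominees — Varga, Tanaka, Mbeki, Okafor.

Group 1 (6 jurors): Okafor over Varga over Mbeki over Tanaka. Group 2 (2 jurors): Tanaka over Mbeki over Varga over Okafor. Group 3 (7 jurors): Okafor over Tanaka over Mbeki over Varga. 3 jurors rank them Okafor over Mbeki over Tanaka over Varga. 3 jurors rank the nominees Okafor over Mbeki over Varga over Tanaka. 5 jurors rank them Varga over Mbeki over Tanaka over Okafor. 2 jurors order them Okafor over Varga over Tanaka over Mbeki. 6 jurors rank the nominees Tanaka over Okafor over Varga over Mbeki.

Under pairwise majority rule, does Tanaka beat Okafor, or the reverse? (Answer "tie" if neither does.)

Ballots ranking Tanaka above Okafor: 2 + 5 + 6 = 13.
Ballots ranking Okafor above Tanaka: 34 − 13 = 21.
Okafor wins the head-to-head 21–13.

Okafor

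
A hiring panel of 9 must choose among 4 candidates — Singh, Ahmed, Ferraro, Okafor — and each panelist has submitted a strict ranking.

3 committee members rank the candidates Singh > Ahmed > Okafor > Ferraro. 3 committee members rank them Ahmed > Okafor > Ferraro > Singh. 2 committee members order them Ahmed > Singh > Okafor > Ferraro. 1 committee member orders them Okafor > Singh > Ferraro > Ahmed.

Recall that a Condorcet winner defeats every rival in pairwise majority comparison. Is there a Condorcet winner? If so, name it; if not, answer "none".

Pairwise majorities:
Singh–Ahmed: Ahmed 5–4.
Singh–Ferraro: Singh 6–3.
Singh–Okafor: Singh 5–4.
Ahmed vs Ferraro: Ahmed wins 8–1.
Ahmed–Okafor: Ahmed 8–1.
Ferraro vs Okafor: Okafor wins 9–0.
Ahmed beats each of Singh, Ferraro, Okafor — Ahmed is the Condorcet winner.

Ahmed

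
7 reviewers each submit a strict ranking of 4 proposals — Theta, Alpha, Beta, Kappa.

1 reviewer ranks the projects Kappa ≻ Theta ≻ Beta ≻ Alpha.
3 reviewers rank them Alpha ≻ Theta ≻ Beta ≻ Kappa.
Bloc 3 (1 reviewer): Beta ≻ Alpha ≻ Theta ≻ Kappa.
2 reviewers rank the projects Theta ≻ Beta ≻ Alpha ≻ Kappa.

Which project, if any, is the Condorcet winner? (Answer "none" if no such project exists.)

none

Pairwise majorities:
Theta vs Alpha: Alpha wins 4–3.
Theta vs Beta: Theta wins 6–1.
Theta vs Kappa: Theta, 6–1.
Alpha vs Beta: Beta wins 4–3.
Alpha–Kappa: Alpha 6–1.
Beta vs Kappa: Beta, 6–1.
Each project drops at least one matchup (Theta loses to Alpha; Alpha loses to Beta; Beta loses to Theta; Kappa loses to Theta); the cycle Theta → Beta → Alpha → Theta rules out a Condorcet winner.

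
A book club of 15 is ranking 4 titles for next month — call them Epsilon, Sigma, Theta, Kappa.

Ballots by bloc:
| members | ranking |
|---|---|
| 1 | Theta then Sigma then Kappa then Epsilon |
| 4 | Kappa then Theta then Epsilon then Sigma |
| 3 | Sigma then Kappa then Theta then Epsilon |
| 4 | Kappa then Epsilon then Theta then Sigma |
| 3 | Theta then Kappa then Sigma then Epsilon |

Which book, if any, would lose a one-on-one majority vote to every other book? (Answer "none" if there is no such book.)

Sigma

Pairwise majorities:
Epsilon vs Sigma: Epsilon is ranked higher on 4+4 = 8 ballots, Sigma on 7. Epsilon wins 8–7.
Epsilon vs Theta: 4 to 11, Theta.
Epsilon vs Kappa: 0 to 15, Kappa.
Sigma vs Theta: Theta, 12–3.
Sigma vs Kappa: Kappa wins 11–4.
Theta vs Kappa: Kappa wins 11–4.
Only Sigma has no wins; Sigma is the Condorcet loser.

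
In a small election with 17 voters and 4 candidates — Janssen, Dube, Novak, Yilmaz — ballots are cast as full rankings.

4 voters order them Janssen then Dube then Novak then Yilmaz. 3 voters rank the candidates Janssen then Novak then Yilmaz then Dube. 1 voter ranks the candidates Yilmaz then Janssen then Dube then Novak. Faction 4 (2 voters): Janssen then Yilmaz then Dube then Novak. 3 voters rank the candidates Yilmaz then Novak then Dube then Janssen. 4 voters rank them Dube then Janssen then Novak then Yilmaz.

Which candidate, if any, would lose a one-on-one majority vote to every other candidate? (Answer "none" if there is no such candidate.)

Pairwise majorities:
Janssen vs Dube: Janssen wins 10–7.
Janssen vs Novak: Janssen is ranked higher on 4+3+1+2+4 = 14 ballots, Novak on 3. Janssen wins 14–3.
Janssen–Yilmaz: Janssen 13–4.
Dube–Novak: Dube 11–6.
Dube–Yilmaz: Yilmaz 9–8.
Novak vs Yilmaz: 4+3+4 = 11 for Novak, 6 for Yilmaz — Novak by 11–6.
Each candidate has at least one pairwise win (Janssen beats Dube; Dube beats Novak; Novak beats Yilmaz; Yilmaz beats Dube) — no Condorcet loser.

none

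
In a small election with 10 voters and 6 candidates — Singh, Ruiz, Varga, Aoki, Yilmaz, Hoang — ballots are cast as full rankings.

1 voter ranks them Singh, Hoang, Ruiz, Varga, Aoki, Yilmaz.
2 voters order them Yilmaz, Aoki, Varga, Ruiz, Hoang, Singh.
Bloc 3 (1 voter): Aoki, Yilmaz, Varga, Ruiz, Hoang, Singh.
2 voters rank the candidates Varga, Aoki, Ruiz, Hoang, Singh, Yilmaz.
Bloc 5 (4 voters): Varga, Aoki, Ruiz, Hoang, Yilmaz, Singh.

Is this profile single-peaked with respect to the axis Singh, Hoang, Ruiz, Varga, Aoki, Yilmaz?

Axis positions: Singh=1, Hoang=2, Ruiz=3, Varga=4, Aoki=5, Yilmaz=6.
Bloc 1 (peak Singh at position 1): ranking walks positions 1-2-3-4-5-6, expanding outward from the peak — single-peaked.
Bloc 2 (peak Yilmaz at position 6): ranking walks positions 6-5-4-3-2-1, expanding outward from the peak — single-peaked.
Bloc 3 (peak Aoki at position 5): ranking walks positions 5-6-4-3-2-1, expanding outward from the peak — single-peaked.
Bloc 4 (peak Varga at position 4): ranking walks positions 4-5-3-2-1-6, expanding outward from the peak — single-peaked.
Bloc 5 (peak Varga at position 4): ranking walks positions 4-5-3-2-6-1, expanding outward from the peak — single-peaked.
Every ranking is single-peaked on this axis.

yes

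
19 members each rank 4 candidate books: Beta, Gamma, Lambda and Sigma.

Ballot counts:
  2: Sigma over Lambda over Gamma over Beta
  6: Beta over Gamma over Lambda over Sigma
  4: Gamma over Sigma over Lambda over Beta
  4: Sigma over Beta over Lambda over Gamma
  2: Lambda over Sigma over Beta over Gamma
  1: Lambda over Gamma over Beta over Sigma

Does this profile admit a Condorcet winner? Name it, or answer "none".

Check each pair by majority over 19 ballots:
Beta vs Gamma: Beta, 12–7.
Beta–Lambda: Beta 10–9.
Beta vs Sigma: Sigma, 12–7.
Gamma vs Lambda: Gamma, 10–9.
Gamma vs Sigma: Gamma, 11–8.
Lambda vs Sigma: Sigma, 10–9.
No book is unbeaten: Beta loses to Sigma; Gamma loses to Beta; Lambda loses to Beta; Sigma loses to Gamma. In particular Beta beats Gamma beats Sigma beats Beta is a majority cycle — no Condorcet winner exists.

none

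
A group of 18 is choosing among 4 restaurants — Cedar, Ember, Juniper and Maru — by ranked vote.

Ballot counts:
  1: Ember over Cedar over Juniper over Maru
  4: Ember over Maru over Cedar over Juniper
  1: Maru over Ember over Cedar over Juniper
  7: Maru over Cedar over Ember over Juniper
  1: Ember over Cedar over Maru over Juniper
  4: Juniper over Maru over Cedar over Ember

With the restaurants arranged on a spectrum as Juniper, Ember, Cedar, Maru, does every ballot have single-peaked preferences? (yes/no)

no

Axis positions: Juniper=1, Ember=2, Cedar=3, Maru=4.
Bloc 1 (peak Ember at position 2): ranking walks positions 2-3-1-4, expanding outward from the peak — single-peaked.
Bloc 2: ranking walks positions 2-4-3-1; Maru is ranked above Cedar even though Cedar lies between Maru and the peak Ember on the axis — preferences dip and rise again. Not single-peaked.
Bloc 3: ranking walks positions 4-2-3-1; Ember is ranked above Cedar even though Cedar lies between Ember and the peak Maru on the axis — preferences dip and rise again. Not single-peaked.
Bloc 4 (peak Maru at position 4): ranking walks positions 4-3-2-1, expanding outward from the peak — single-peaked.
Bloc 5 (peak Ember at position 2): ranking walks positions 2-3-4-1, expanding outward from the peak — single-peaked.
Bloc 6: ranking walks positions 1-4-3-2; Maru is ranked above Ember even though Ember lies between Maru and the peak Juniper on the axis — preferences dip and rise again. Not single-peaked.
Bloc 2 violates single-peakedness, so the profile is not single-peaked on this axis.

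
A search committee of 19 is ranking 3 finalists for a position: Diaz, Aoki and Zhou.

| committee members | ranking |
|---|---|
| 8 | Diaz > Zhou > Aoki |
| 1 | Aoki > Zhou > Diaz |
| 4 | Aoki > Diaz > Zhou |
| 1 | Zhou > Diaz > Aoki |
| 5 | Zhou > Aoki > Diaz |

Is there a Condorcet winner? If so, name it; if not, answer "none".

none

Head-to-head results (19 committee members):
Diaz vs Aoki: 9 to 10, Aoki.
Diaz–Zhou: Diaz 12–7.
Aoki vs Zhou: 5 to 14, Zhou.
No candidate is unbeaten: Diaz loses to Aoki; Aoki loses to Zhou; Zhou loses to Diaz. In particular Diaz → Zhou → Aoki → Diaz is a majority cycle — no Condorcet winner exists.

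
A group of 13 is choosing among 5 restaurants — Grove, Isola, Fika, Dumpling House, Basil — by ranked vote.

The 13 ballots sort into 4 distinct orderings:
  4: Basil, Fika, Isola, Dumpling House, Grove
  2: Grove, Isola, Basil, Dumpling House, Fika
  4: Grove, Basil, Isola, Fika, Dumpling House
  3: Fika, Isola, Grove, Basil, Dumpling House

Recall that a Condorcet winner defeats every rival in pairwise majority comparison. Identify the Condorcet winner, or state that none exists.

none

Pairwise majorities:
Grove–Isola: Isola 7–6.
Grove vs Fika: Fika wins 7–6.
Grove vs Dumpling House: Grove, 9–4.
Grove vs Basil: Grove wins 9–4.
Isola vs Fika: Fika, 7–6.
Isola vs Dumpling House: Isola wins 13–0.
Isola vs Basil: Basil wins 8–5.
Fika–Dumpling House: Fika 11–2.
Fika vs Basil: Basil wins 10–3.
Dumpling House vs Basil: Basil, 13–0.
Each restaurant drops at least one matchup (Grove loses to Isola; Isola loses to Fika; Fika loses to Basil; Dumpling House loses to Grove; Basil loses to Grove); the cycle Grove beats Basil beats Isola beats Grove rules out a Condorcet winner.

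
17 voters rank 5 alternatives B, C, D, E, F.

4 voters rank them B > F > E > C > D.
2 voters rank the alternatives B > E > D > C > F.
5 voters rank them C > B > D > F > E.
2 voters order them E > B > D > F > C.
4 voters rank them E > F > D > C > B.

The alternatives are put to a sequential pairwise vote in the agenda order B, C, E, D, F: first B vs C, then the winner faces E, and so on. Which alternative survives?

F

Round 1: B vs C — 8–9, C advances.
Round 2: C vs E — 5–12, E advances.
Round 3: E vs D — 12–5, E advances.
Round 4: E vs F — 8–9, F advances.
The agenda winner is F.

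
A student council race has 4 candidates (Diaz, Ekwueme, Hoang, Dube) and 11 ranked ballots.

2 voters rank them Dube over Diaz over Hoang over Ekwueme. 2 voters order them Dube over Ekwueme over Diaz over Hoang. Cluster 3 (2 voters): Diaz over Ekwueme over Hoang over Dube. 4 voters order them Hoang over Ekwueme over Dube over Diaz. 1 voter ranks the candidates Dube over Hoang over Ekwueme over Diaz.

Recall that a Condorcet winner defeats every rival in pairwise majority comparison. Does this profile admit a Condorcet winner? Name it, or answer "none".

none

Head-to-head results (11 voters):
Diaz vs Ekwueme: Ekwueme, 7–4.
Diaz–Hoang: Diaz 6–5.
Diaz vs Dube: Dube, 9–2.
Ekwueme vs Hoang: Hoang, 7–4.
Ekwueme vs Dube: Ekwueme, 6–5.
Hoang–Dube: Hoang 6–5.
Each candidate drops at least one matchup (Diaz loses to Ekwueme; Ekwueme loses to Hoang; Hoang loses to Diaz; Dube loses to Ekwueme); the cycle Diaz → Hoang → Ekwueme → Diaz rules out a Condorcet winner.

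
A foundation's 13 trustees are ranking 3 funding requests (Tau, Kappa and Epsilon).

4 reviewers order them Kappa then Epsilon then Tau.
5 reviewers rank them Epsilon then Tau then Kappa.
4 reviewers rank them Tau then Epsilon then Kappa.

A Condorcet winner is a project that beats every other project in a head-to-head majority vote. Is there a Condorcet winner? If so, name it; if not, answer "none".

Epsilon

Pairwise majorities:
Tau vs Kappa: Tau wins 9–4.
Tau–Epsilon: Epsilon 9–4.
Kappa–Epsilon: Epsilon 9–4.
Epsilon beats each of Tau, Kappa — Epsilon is the Condorcet winner.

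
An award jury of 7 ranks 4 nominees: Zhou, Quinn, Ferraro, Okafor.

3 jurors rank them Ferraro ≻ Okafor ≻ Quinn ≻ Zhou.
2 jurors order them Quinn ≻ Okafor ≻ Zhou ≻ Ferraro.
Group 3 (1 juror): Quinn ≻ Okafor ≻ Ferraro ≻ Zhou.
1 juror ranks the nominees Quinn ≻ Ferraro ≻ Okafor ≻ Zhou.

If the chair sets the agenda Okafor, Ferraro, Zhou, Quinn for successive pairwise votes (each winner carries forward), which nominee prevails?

Round 1: Okafor vs Ferraro — 3–4, Ferraro advances.
Round 2: Ferraro vs Zhou — 5–2, Ferraro advances.
Round 3: Ferraro vs Quinn — 3–4, Quinn advances.
The agenda winner is Quinn.

Quinn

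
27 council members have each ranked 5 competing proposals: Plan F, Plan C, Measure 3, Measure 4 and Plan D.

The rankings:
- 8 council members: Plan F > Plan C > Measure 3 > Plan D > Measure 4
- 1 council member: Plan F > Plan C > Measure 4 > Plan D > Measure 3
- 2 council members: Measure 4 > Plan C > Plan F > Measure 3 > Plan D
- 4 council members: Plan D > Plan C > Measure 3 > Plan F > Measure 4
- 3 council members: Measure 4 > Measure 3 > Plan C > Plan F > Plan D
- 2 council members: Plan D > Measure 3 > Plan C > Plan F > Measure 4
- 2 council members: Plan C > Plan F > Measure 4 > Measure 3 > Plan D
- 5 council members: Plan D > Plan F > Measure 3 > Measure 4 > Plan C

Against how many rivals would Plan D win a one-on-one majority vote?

1

Plan D against each rival (27 council members):
Plan D vs Plan F: Plan F, 16–11.
Plan D vs Plan C: Plan D preferred on 4+2+5 = 11 ballots; Plan C wins 16–11.
Plan D–Measure 3: Measure 3 15–12.
Plan D vs Measure 4: Plan D is ranked higher on 8+4+2+5 = 19 ballots, Measure 4 on 8. Plan D wins 19–8.
Plan D beats Measure 4; loses to Plan F, Plan C, Measure 3 — 1 pairwise win.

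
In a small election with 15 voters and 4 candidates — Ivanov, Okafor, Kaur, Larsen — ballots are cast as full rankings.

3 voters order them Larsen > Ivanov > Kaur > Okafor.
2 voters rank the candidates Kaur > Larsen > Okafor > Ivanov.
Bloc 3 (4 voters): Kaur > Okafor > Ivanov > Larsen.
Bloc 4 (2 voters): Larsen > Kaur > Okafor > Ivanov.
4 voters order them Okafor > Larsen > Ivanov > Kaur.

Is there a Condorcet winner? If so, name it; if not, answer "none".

none

Check each pair by majority over 15 ballots:
Ivanov–Okafor: Okafor 12–3.
Ivanov vs Kaur: Kaur, 8–7.
Ivanov–Larsen: Larsen 11–4.
Okafor vs Kaur: 4 for Okafor, 11 for Kaur — Kaur by 11–4.
Okafor vs Larsen: 8 to 7, Okafor.
Kaur vs Larsen: Kaur is ranked higher on 2+4 = 6 ballots, Larsen on 9. Larsen wins 9–6.
Every candidate loses at least once (Ivanov loses to Okafor; Okafor loses to Kaur; Kaur loses to Larsen; Larsen loses to Okafor). The majority relation contains the cycle Okafor > Larsen > Kaur > Okafor, so there is no Condorcet winner.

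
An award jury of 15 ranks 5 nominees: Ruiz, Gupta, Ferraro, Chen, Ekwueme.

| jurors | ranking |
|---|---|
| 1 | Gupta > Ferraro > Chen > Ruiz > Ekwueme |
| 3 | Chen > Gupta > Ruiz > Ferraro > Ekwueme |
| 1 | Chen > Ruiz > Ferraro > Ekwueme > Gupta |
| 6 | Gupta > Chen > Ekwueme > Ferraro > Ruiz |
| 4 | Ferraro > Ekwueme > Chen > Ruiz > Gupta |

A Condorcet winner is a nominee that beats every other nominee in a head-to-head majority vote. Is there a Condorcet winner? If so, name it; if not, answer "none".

Chen

Pairwise majorities:
Ruiz vs Gupta: Ruiz preferred on 1+4 = 5 ballots; Gupta wins 10–5.
Ruiz vs Ferraro: 4 to 11, Ferraro.
Ruiz vs Chen: Chen, 15–0.
Ruiz vs Ekwueme: Ruiz is ranked higher on 1+3+1 = 5 ballots, Ekwueme on 10. Ekwueme wins 10–5.
Gupta vs Ferraro: Gupta, 10–5.
Gupta vs Chen: Chen, 8–7.
Gupta vs Ekwueme: Gupta preferred on 1+3+6 = 10 ballots; Gupta wins 10–5.
Ferraro vs Chen: Ferraro preferred on 1+4 = 5 ballots; Chen wins 10–5.
Ferraro vs Ekwueme: Ferraro is ranked higher on 1+3+1+4 = 9 ballots, Ekwueme on 6. Ferraro wins 9–6.
Chen vs Ekwueme: Chen is ranked higher on 1+3+1+6 = 11 ballots, Ekwueme on 4. Chen wins 11–4.
Chen beats each of Ruiz, Gupta, Ferraro, Ekwueme — Chen is the Condorcet winner.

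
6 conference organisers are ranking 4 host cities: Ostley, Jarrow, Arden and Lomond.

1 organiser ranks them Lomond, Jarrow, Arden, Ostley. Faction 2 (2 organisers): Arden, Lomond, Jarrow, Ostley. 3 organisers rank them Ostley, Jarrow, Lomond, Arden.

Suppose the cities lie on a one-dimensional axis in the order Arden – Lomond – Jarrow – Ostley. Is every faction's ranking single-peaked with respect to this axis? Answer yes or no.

Axis positions: Arden=1, Lomond=2, Jarrow=3, Ostley=4.
Faction 1 (peak Lomond at position 2): ranking walks positions 2-3-1-4, expanding outward from the peak — single-peaked.
Faction 2 (peak Arden at position 1): ranking walks positions 1-2-3-4, expanding outward from the peak — single-peaked.
Faction 3 (peak Ostley at position 4): ranking walks positions 4-3-2-1, expanding outward from the peak — single-peaked.
Every ranking is single-peaked on this axis.

yes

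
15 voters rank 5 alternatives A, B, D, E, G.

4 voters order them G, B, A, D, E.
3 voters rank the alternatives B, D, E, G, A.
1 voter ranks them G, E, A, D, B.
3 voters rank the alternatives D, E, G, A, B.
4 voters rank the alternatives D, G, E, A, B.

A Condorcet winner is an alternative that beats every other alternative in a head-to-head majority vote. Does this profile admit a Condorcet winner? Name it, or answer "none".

Head-to-head results (15 voters):
A vs B: A preferred on 1+3+4 = 8 ballots; A wins 8–7.
A vs D: A preferred on 4+1 = 5 ballots; D wins 10–5.
A vs E: A preferred on 4 ballots; E wins 11–4.
A vs G: A is ranked higher on 0 ballots, G on 15. G wins 15–0.
B vs D: B preferred on 4+3 = 7 ballots; D wins 8–7.
B vs E: 7 to 8, E.
B vs G: B is ranked higher on 3 ballots, G on 12. G wins 12–3.
D vs E: D preferred on 4+3+3+4 = 14 ballots; D wins 14–1.
D vs G: D preferred on 3+3+4 = 10 ballots; D wins 10–5.
E vs G: E preferred on 3+3 = 6 ballots; G wins 9–6.
Only D has no losses; D is the Condorcet winner.

D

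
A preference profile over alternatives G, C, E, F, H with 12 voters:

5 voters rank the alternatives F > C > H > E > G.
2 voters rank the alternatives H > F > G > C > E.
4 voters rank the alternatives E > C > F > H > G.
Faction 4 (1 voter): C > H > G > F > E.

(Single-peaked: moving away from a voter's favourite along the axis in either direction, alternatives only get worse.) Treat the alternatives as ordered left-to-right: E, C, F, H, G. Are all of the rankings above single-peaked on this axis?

Axis positions: E=1, C=2, F=3, H=4, G=5.
Faction 1 (peak F at position 3): ranking walks positions 3-2-4-1-5, expanding outward from the peak — single-peaked.
Faction 2 (peak H at position 4): ranking walks positions 4-3-5-2-1, expanding outward from the peak — single-peaked.
Faction 3 (peak E at position 1): ranking walks positions 1-2-3-4-5, expanding outward from the peak — single-peaked.
Faction 4: ranking walks positions 2-4-5-3-1; H is ranked above F even though F lies between H and the peak C on the axis — preferences dip and rise again. Not single-peaked.
Faction 4 violates single-peakedness, so the profile is not single-peaked on this axis.

no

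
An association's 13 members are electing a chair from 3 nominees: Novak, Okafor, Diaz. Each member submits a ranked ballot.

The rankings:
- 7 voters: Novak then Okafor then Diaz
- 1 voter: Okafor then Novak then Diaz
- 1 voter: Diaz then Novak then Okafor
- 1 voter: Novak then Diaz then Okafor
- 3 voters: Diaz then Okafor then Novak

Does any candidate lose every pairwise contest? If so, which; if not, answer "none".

Diaz

Head-to-head results (13 voters):
Novak–Okafor: Novak 9–4.
Novak vs Diaz: Novak, 9–4.
Okafor vs Diaz: 7+1 = 8 for Okafor, 5 for Diaz — Okafor by 8–5.
Diaz loses to every other candidate — it is the Condorcet loser.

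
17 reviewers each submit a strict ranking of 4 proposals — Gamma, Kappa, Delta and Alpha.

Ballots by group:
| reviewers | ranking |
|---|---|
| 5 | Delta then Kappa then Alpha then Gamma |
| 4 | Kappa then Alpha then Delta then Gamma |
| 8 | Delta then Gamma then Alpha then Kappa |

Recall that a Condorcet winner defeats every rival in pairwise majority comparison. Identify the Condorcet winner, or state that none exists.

Pairwise majorities:
Gamma vs Kappa: Kappa, 9–8.
Gamma vs Delta: Gamma preferred on 0 ballots; Delta wins 17–0.
Gamma vs Alpha: Gamma is ranked higher on 8 ballots, Alpha on 9. Alpha wins 9–8.
Kappa vs Delta: Kappa is ranked higher on 4 ballots, Delta on 13. Delta wins 13–4.
Kappa vs Alpha: 9 to 8, Kappa.
Delta vs Alpha: Delta is ranked higher on 5+8 = 13 ballots, Alpha on 4. Delta wins 13–4.
Only Delta has no losses; Delta is the Condorcet winner.

Delta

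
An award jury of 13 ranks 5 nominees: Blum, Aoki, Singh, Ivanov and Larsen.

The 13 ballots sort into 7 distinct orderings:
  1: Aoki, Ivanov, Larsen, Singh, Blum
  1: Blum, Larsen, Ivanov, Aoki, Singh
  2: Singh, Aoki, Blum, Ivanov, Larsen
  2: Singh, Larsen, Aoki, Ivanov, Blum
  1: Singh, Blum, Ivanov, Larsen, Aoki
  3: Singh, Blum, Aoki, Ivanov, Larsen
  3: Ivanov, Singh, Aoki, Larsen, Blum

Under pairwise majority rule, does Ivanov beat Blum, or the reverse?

Blum

Ballots ranking Ivanov above Blum: 1 + 2 + 3 = 6.
Ballots ranking Blum above Ivanov: 13 − 6 = 7.
Blum wins the head-to-head 7–6.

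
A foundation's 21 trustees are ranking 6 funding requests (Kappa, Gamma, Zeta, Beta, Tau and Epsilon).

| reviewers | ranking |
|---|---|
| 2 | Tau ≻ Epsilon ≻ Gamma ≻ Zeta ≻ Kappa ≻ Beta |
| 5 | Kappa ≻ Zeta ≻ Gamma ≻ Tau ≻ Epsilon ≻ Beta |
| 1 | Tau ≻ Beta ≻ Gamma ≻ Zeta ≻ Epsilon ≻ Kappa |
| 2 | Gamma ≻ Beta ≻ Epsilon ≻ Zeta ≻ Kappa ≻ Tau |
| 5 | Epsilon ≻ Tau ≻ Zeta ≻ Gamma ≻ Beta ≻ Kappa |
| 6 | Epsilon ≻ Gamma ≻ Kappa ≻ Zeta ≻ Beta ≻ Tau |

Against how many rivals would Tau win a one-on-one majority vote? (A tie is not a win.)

1

Tau against each rival (21 reviewers):
Tau vs Kappa: Kappa, 13–8.
Tau vs Gamma: Tau preferred on 2+1+5 = 8 ballots; Gamma wins 13–8.
Tau vs Zeta: 2+1+5 = 8 for Tau, 13 for Zeta — Zeta by 13–8.
Tau–Beta: Tau 13–8.
Tau vs Epsilon: Epsilon, 13–8.
Tau beats Beta; loses to Kappa, Gamma, Zeta, Epsilon — 1 pairwise win.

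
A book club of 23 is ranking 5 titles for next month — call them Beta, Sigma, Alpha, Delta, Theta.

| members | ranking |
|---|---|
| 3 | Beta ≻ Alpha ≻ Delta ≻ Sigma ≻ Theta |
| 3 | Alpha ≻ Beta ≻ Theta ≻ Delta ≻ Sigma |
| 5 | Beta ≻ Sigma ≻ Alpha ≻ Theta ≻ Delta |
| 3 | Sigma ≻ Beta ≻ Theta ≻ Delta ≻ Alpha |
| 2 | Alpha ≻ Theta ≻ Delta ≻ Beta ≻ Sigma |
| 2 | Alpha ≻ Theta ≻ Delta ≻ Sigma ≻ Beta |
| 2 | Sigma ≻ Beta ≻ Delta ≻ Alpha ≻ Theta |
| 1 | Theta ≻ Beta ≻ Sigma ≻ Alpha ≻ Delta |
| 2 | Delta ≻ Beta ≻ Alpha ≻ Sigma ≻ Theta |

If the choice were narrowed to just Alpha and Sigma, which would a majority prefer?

Alpha

Ballots ranking Alpha above Sigma: 3 + 3 + 2 + 2 + 2 = 12.
Ballots ranking Sigma above Alpha: 23 − 12 = 11.
Alpha wins the head-to-head 12–11.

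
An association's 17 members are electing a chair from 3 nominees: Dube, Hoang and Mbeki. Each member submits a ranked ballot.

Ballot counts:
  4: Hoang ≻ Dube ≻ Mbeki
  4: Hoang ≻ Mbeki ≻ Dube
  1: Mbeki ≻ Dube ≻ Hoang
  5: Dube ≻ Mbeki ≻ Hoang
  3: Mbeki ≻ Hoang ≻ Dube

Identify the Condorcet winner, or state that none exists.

Head-to-head results (17 voters):
Dube vs Hoang: Hoang wins 11–6.
Dube vs Mbeki: 9 to 8, Dube.
Hoang vs Mbeki: Hoang preferred on 4+4 = 8 ballots; Mbeki wins 9–8.
Every candidate loses at least once (Dube loses to Hoang; Hoang loses to Mbeki; Mbeki loses to Dube). The majority relation contains the cycle Dube → Mbeki → Hoang → Dube, so there is no Condorcet winner.

none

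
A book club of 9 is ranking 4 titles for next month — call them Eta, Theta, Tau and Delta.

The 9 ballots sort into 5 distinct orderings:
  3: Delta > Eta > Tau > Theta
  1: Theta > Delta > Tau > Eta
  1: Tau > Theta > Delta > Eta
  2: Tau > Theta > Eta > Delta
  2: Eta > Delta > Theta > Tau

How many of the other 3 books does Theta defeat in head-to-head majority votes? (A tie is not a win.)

0

Theta against each rival (9 members):
Theta–Eta: Eta 5–4.
Theta vs Tau: 1+2 = 3 for Theta, 6 for Tau — Tau by 6–3.
Theta vs Delta: Theta preferred on 1+1+2 = 4 ballots; Delta wins 5–4.
Theta beats no one; loses to Eta, Tau, Delta — 0 pairwise wins.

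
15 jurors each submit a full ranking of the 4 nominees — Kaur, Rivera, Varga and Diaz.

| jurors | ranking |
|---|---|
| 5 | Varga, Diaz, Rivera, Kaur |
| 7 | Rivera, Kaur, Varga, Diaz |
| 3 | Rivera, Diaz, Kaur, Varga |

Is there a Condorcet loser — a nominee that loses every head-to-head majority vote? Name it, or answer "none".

none

Head-to-head results (15 jurors):
Kaur–Rivera: Rivera 15–0.
Kaur vs Varga: Kaur, 10–5.
Kaur vs Diaz: Diaz, 8–7.
Rivera vs Varga: Rivera is ranked higher on 7+3 = 10 ballots, Varga on 5. Rivera wins 10–5.
Rivera vs Diaz: 7+3 = 10 for Rivera, 5 for Diaz — Rivera by 10–5.
Varga vs Diaz: Varga preferred on 5+7 = 12 ballots; Varga wins 12–3.
Each nominee has at least one pairwise win (Kaur beats Varga; Rivera beats Kaur; Varga beats Diaz; Diaz beats Kaur) — no Condorcet loser.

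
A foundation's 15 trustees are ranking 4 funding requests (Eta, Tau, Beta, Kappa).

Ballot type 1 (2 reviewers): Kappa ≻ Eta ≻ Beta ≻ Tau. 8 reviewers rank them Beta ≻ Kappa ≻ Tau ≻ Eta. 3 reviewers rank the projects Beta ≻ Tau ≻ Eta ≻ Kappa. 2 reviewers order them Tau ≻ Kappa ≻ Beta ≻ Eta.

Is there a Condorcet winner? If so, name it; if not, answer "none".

Beta

Check each pair by majority over 15 ballots:
Eta vs Tau: Tau, 13–2.
Eta–Beta: Beta 13–2.
Eta vs Kappa: Eta is ranked higher on 3 ballots, Kappa on 12. Kappa wins 12–3.
Tau vs Beta: Beta wins 13–2.
Tau vs Kappa: Kappa, 10–5.
Beta vs Kappa: Beta preferred on 8+3 = 11 ballots; Beta wins 11–4.
Beta defeats every rival head-to-head and is the Condorcet winner.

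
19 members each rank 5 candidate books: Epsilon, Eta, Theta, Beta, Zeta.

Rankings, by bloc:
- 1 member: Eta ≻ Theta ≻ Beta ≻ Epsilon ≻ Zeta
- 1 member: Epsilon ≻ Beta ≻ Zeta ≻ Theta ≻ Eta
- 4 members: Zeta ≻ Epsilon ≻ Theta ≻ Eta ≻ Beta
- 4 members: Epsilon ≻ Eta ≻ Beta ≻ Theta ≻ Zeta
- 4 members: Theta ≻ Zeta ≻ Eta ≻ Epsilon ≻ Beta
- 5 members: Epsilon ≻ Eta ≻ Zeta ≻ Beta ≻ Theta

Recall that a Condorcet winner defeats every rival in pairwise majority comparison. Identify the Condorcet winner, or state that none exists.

Check each pair by majority over 19 ballots:
Epsilon vs Eta: Epsilon wins 14–5.
Epsilon vs Theta: Epsilon wins 14–5.
Epsilon vs Beta: Epsilon, 18–1.
Epsilon–Zeta: Epsilon 11–8.
Eta vs Theta: Eta, 10–9.
Eta–Beta: Eta 18–1.
Eta–Zeta: Eta 10–9.
Theta vs Beta: Beta wins 10–9.
Theta vs Zeta: Zeta, 10–9.
Beta–Zeta: Zeta 13–6.
Epsilon wins every pairwise contest, so Epsilon is the Condorcet winner.

Epsilon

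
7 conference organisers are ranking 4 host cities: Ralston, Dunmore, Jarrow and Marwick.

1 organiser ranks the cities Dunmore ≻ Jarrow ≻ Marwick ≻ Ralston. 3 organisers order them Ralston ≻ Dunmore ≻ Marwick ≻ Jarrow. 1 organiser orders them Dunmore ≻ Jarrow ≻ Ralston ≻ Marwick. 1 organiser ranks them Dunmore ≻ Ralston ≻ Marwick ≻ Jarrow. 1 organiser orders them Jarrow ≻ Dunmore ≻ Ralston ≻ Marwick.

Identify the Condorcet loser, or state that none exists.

Pairwise majorities:
Ralston vs Dunmore: 3 for Ralston, 4 for Dunmore — Dunmore by 4–3.
Ralston vs Jarrow: 3+1 = 4 for Ralston, 3 for Jarrow — Ralston by 4–3.
Ralston vs Marwick: Ralston, 6–1.
Dunmore vs Jarrow: 1+3+1+1 = 6 for Dunmore, 1 for Jarrow — Dunmore by 6–1.
Dunmore vs Marwick: Dunmore, 7–0.
Jarrow vs Marwick: Jarrow preferred on 1+1+1 = 3 ballots; Marwick wins 4–3.
Jarrow is beaten in every head-to-head and is the Condorcet loser.

Jarrow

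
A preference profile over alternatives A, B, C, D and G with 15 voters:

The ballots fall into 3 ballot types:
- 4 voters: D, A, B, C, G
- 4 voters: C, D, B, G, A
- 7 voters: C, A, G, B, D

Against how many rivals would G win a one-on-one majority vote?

G against each rival (15 voters):
G vs A: 4 to 11, A.
G vs B: G is ranked higher on 7 ballots, B on 8. B wins 8–7.
G–C: C 15–0.
G–D: D 8–7.
G beats no one; loses to A, B, C, D — 0 pairwise wins.

0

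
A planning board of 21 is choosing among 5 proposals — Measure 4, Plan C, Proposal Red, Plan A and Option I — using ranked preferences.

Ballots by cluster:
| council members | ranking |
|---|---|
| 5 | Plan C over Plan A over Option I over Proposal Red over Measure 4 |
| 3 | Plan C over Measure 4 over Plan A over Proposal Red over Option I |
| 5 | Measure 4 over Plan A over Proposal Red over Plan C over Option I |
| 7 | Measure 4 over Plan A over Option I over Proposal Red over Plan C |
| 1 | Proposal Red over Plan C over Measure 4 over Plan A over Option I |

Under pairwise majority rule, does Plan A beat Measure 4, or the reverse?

Measure 4

Ballots ranking Plan A above Measure 4: 5.
Ballots ranking Measure 4 above Plan A: 21 − 5 = 16.
Measure 4 wins the head-to-head 16–5.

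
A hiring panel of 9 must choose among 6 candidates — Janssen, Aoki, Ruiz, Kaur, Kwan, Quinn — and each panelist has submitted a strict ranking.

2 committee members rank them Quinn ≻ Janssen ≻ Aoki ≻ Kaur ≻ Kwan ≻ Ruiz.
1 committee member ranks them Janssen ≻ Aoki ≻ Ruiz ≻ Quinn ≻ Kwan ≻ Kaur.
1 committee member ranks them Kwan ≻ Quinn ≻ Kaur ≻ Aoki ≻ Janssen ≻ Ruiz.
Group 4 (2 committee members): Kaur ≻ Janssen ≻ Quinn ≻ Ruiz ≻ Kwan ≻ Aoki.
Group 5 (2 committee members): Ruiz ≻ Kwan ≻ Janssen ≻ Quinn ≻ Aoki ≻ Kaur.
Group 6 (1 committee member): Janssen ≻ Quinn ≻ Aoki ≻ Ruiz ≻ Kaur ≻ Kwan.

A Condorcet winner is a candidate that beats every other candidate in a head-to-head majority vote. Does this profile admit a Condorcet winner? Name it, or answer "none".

Pairwise majorities:
Janssen vs Aoki: Janssen, 8–1.
Janssen vs Ruiz: Janssen wins 7–2.
Janssen–Kaur: Janssen 6–3.
Janssen–Kwan: Janssen 6–3.
Janssen vs Quinn: Janssen, 6–3.
Aoki vs Ruiz: Aoki wins 5–4.
Aoki vs Kaur: Aoki, 6–3.
Aoki vs Kwan: Kwan wins 5–4.
Aoki vs Quinn: Quinn, 8–1.
Ruiz–Kaur: Kaur 5–4.
Ruiz–Kwan: Ruiz 6–3.
Ruiz vs Quinn: Quinn, 6–3.
Kaur vs Kwan: Kaur, 5–4.
Kaur vs Quinn: Quinn, 7–2.
Kwan vs Quinn: Quinn wins 6–3.
Janssen wins every pairwise contest, so Janssen is the Condorcet winner.

Janssen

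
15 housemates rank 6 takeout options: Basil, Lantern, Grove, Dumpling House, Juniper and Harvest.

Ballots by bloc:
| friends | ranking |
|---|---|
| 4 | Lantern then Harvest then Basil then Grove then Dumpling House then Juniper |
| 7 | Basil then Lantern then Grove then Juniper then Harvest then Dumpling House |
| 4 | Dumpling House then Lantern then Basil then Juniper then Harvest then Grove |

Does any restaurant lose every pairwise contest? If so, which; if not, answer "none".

none

Pairwise majorities:
Basil vs Lantern: Lantern, 8–7.
Basil vs Grove: Basil is ranked higher on 4+7+4 = 15 ballots, Grove on 0. Basil wins 15–0.
Basil–Dumpling House: Basil 11–4.
Basil vs Juniper: Basil is ranked higher on 4+7+4 = 15 ballots, Juniper on 0. Basil wins 15–0.
Basil vs Harvest: Basil, 11–4.
Lantern vs Grove: Lantern, 15–0.
Lantern vs Dumpling House: Lantern preferred on 4+7 = 11 ballots; Lantern wins 11–4.
Lantern vs Juniper: Lantern is ranked higher on 4+7+4 = 15 ballots, Juniper on 0. Lantern wins 15–0.
Lantern vs Harvest: Lantern wins 15–0.
Grove vs Dumpling House: Grove wins 11–4.
Grove vs Juniper: Grove wins 11–4.
Grove vs Harvest: 7 for Grove, 8 for Harvest — Harvest by 8–7.
Dumpling House vs Juniper: Dumpling House preferred on 4+4 = 8 ballots; Dumpling House wins 8–7.
Dumpling House vs Harvest: 4 to 11, Harvest.
Juniper vs Harvest: Juniper preferred on 7+4 = 11 ballots; Juniper wins 11–4.
No restaurant is winless: Basil beats Grove; Lantern beats Basil; Grove beats Dumpling House; Dumpling House beats Juniper; Juniper beats Harvest; Harvest beats Grove. There is no Condorcet loser.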